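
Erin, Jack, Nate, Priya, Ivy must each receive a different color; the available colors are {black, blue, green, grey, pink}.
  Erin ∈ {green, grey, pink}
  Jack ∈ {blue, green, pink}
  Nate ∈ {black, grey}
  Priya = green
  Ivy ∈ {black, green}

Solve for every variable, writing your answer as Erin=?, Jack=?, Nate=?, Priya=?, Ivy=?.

Priya's domain is down to {green}, so Priya = green. Eliminate green elsewhere: Erin, Jack, Ivy.
Ivy has just one choice, so Ivy = black. So Nate can't be black.
Nate's domain is down to {grey}, so Nate = grey. So Erin can't be grey.
Erin has just one choice, so Erin = pink. Remove pink from Jack.
Jack must be blue (only option left).

Erin=pink, Jack=blue, Nate=grey, Priya=green, Ivy=black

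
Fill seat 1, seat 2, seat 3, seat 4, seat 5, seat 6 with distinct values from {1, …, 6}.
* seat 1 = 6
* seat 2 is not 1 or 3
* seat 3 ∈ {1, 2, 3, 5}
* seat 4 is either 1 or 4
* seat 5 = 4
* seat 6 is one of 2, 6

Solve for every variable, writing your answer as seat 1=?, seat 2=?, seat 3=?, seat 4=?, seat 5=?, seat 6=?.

seat 1 has just one choice, so seat 1 = 6. Strike 6 from seat 2, seat 6.
seat 5 must be 4 (only option left). Strike 4 from seat 2, seat 4.
seat 6's domain is down to {2}, so seat 6 = 2. So seat 2, seat 3 can't be 2.
That leaves seat 2 = 5. Strike 5 from seat 3.
seat 4's domain is down to {1}, so seat 4 = 1. Strike 1 from seat 3.
seat 3 has just one choice, so seat 3 = 3.

seat 1=6, seat 2=5, seat 3=3, seat 4=1, seat 5=4, seat 6=2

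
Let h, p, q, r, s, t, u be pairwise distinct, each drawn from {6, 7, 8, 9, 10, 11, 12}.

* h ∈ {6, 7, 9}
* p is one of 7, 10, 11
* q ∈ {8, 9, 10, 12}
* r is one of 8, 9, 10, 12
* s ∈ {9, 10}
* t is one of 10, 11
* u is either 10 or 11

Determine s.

9

Among the 7 variables, 6 fits only h (and all 7 values in {6, 7, 8, 9, 10, 11, 12} must be used), so h = 6.
The 6 still-open variables draw from only 6 values {7, 8, 9, 10, 11, 12}, so each is used; only p can be 7, hence p = 7.
t and u share exactly the 2 values {10, 11}; by pigeonhole those values go to them, so strike 10, 11 from q, r, s.
So s = 9.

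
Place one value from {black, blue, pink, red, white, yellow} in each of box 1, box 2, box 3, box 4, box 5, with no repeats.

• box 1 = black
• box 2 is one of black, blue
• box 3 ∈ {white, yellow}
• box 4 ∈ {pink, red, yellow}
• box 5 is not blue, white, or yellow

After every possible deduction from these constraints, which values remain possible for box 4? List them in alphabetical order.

pink, red, yellow

box 1's domain is down to {black}, so box 1 = black. Eliminate black elsewhere: box 2, box 5.
box 2 has just one choice, so box 2 = blue.
No further eliminations apply; box 4 can still be any of pink, red, yellow.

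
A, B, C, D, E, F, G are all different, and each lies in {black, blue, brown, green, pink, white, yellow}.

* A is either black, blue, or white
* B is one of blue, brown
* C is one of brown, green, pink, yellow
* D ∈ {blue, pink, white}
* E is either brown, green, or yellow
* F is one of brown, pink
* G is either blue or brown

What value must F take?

pink

The 7 variables together cover exactly {black, blue, brown, green, pink, white, yellow} — 7 values for 7 variables — and black appears only in A's list, so A = black.
The 6 still-open variables draw from only 6 values {blue, brown, green, pink, white, yellow}, so each is used; only D can be white, hence D = white.
B and G between them cover only {blue, brown} — a naked pair. Remove those values from C, E, F.
So F = pink.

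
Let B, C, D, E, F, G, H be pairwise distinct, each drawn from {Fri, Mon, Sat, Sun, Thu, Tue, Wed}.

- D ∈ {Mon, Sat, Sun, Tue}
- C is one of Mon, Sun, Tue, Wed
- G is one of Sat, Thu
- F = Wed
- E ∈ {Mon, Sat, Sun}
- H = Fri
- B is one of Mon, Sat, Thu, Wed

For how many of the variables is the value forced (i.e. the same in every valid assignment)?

2

F must be Wed (only option left). So B, C can't be Wed.
H's domain is down to {Fri}, so H = Fri.
Determined: F=Wed, H=Fri. The other variables each still have more than one consistent value. That makes 2.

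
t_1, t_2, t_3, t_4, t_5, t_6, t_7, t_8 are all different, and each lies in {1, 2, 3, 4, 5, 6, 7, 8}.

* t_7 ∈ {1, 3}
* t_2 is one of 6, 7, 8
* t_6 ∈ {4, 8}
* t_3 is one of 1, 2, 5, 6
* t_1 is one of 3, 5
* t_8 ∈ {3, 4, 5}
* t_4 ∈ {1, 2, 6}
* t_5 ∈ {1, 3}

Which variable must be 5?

t_1

Among the 8 variables, 7 fits only t_2 (and all 8 values in {1, 2, 3, 4, 5, 6, 7, 8} must be used), so t_2 = 7.
The 7 still-open variables draw from only 7 values {1, 2, 3, 4, 5, 6, 8}, so each is used; only t_6 can be 8, hence t_6 = 8.
The 6 still-open variables together cover exactly {1, 2, 3, 4, 5, 6} — 6 values for 6 variables — and 4 appears only in t_8's list, so t_8 = 4.
t_5 and t_7 share exactly the 2 values {1, 3}; by pigeonhole those values go to them, so strike 1, 3 from t_1, t_3, t_4.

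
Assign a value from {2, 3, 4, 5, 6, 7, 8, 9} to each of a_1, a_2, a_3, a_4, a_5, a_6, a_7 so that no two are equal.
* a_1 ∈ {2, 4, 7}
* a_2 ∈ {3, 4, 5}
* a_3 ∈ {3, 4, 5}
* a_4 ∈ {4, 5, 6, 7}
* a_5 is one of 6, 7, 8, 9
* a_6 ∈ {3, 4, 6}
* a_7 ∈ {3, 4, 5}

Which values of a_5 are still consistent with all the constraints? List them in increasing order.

8, 9

a_2, a_3, a_7 share exactly the 3 values {3, 4, 5}; by pigeonhole those values go to them, so strike 3, 4, 5 from a_1, a_4, a_6.
a_6 has just one choice, so a_6 = 6. Remove 6 from a_4, a_5.
a_4 has just one choice, so a_4 = 7. Eliminate 7 elsewhere: a_1, a_5.
a_1 has just one choice, so a_1 = 2.
No further eliminations apply; a_5 can still be any of 8, 9.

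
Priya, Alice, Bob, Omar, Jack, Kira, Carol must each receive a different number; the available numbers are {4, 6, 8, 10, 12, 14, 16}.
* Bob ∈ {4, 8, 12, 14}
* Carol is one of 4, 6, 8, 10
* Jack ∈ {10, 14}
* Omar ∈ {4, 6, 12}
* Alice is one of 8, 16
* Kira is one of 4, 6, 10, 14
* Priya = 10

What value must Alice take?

Priya must be 10 (only option left). Remove 10 from Jack, Kira, Carol.
Jack must be 14 (only option left). Eliminate 14 elsewhere: Bob, Kira.
Among the 5 still-open variables, 16 fits only Alice (and all 5 values in {4, 6, 8, 12, 16} must be used), so Alice = 16.

16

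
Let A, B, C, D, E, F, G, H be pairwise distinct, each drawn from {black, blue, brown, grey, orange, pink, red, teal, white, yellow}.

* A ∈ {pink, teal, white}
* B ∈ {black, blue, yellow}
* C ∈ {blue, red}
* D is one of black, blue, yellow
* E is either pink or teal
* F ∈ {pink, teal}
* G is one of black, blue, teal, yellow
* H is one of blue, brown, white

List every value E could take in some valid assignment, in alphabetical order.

pink, teal

The 8 variables draw from only 8 values {black, blue, brown, pink, red, teal, white, yellow}, so each is used; only H can be brown, hence H = brown.
Among the 7 still-open variables, red fits only C (and all 7 values in {black, blue, pink, red, teal, white, yellow} must be used), so C = red.
Among the 6 still-open variables, white fits only A (and all 6 values in {black, blue, pink, teal, white, yellow} must be used), so A = white.
The 2 variables E and F are confined to {pink, teal}, which locks those values in; drop them from G.
No further eliminations apply; E can still be any of pink, teal.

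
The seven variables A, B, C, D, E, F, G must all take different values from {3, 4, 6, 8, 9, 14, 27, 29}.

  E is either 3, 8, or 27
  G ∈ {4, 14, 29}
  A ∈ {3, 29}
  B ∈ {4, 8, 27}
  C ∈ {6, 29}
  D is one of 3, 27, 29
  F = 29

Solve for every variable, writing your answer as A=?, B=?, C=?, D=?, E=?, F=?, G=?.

F's domain is down to {29}, so F = 29. Eliminate 29 elsewhere: A, C, D, G.
A must be 3 (only option left). Eliminate 3 elsewhere: D, E.
C's domain is down to {6}, so C = 6.
That leaves D = 27. Strike 27 from B, E.
E has just one choice, so E = 8. Eliminate 8 elsewhere: B.
That leaves B = 4. Remove 4 from G.
G's domain is down to {14}, so G = 14.

A=3, B=4, C=6, D=27, E=8, F=29, G=14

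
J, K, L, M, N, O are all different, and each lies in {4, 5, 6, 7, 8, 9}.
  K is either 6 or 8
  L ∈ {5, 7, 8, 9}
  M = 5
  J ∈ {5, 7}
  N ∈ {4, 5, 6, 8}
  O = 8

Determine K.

6

M has just one choice, so M = 5. So J, L, N can't be 5.
That leaves O = 8. So K, L, N can't be 8.
So K = 6.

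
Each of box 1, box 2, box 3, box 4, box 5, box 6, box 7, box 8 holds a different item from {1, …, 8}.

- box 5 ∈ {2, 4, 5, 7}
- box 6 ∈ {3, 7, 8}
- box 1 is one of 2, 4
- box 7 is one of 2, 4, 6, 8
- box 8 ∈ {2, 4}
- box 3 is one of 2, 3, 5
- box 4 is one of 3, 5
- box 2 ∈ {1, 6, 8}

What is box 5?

7

The 8 variables together cover exactly {1, 2, 3, 4, 5, 6, 7, 8} — 8 values for 8 variables — and 1 appears only in box 2's list, so box 2 = 1.
The 7 still-open variables draw from only 7 values {2, 3, 4, 5, 6, 7, 8}, so each is used; only box 7 can be 6, hence box 7 = 6.
Among the 6 still-open variables, 8 fits only box 6 (and all 6 values in {2, 3, 4, 5, 7, 8} must be used), so box 6 = 8.
Among the 5 still-open variables, 7 fits only box 5 (and all 5 values in {2, 3, 4, 5, 7} must be used), so box 5 = 7.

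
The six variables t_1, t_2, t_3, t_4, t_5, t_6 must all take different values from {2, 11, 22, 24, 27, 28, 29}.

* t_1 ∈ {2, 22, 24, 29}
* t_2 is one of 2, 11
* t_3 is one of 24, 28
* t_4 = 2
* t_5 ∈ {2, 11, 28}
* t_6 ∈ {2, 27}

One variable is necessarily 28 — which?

t_4 must be 2 (only option left). Remove 2 from t_1, t_2, t_5, t_6.
t_6 must be 27 (only option left).
t_2's domain is down to {11}, so t_2 = 11. Remove 11 from t_5.
So 28 goes to t_5.

t_5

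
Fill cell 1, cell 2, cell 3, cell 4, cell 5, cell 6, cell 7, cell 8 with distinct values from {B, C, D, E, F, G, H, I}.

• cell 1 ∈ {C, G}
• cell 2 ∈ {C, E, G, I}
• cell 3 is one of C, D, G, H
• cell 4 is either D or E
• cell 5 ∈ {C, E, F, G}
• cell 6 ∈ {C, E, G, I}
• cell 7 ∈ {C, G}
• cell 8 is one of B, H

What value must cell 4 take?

The 8 variables together cover exactly {B, C, D, E, F, G, H, I} — 8 values for 8 variables — and B appears only in cell 8's list, so cell 8 = B.
The 7 still-open variables together cover exactly {C, D, E, F, G, H, I} — 7 values for 7 variables — and F appears only in cell 5's list, so cell 5 = F.
Among the 6 still-open variables, H fits only cell 3 (and all 6 values in {C, D, E, G, H, I} must be used), so cell 3 = H.
The 5 still-open variables together cover exactly {C, D, E, G, I} — 5 values for 5 variables — and D appears only in cell 4's list, so cell 4 = D.

D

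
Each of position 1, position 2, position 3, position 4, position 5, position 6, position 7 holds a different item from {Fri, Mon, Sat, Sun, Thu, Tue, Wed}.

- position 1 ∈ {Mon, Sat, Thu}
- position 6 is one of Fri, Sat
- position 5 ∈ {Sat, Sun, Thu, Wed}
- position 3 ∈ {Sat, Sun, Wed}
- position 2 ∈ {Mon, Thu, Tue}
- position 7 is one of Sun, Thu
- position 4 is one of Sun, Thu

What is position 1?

The 7 variables together cover exactly {Fri, Mon, Sat, Sun, Thu, Tue, Wed} — 7 values for 7 variables — and Fri appears only in position 6's list, so position 6 = Fri.
The 6 still-open variables draw from only 6 values {Mon, Sat, Sun, Thu, Tue, Wed}, so each is used; only position 2 can be Tue, hence position 2 = Tue.
The 5 still-open variables draw from only 5 values {Mon, Sat, Sun, Thu, Wed}, so each is used; only position 1 can be Mon, hence position 1 = Mon.

Mon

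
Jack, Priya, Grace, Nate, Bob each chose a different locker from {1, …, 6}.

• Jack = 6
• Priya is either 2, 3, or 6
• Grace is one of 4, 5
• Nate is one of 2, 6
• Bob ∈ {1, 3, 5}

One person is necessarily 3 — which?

Jack has just one choice, so Jack = 6. Strike 6 from Priya, Nate.
Nate's domain is down to {2}, so Nate = 2. Remove 2 from Priya.
So 3 goes to Priya.

Priya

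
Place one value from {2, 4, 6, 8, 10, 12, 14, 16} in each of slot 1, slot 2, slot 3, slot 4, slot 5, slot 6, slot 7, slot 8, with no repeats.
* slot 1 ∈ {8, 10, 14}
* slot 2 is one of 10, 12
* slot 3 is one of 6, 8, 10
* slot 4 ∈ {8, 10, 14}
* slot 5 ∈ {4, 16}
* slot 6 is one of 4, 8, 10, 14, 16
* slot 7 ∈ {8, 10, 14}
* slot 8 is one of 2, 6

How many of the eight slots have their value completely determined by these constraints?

3

The 8 variables together cover exactly {2, 4, 6, 8, 10, 12, 14, 16} — 8 values for 8 variables — and 2 appears only in slot 8's list, so slot 8 = 2.
The 7 still-open variables draw from only 7 values {4, 6, 8, 10, 12, 14, 16}, so each is used; only slot 3 can be 6, hence slot 3 = 6.
Among the 6 still-open variables, 12 fits only slot 2 (and all 6 values in {4, 8, 10, 12, 14, 16} must be used), so slot 2 = 12.
slot 1, slot 4, slot 7 share exactly the 3 values {8, 10, 14}; by pigeonhole those values go to them, so strike 8, 10, 14 from slot 6.
Determined: slot 2=12, slot 3=6, slot 8=2. The other slots each still have more than one consistent value. That makes 3.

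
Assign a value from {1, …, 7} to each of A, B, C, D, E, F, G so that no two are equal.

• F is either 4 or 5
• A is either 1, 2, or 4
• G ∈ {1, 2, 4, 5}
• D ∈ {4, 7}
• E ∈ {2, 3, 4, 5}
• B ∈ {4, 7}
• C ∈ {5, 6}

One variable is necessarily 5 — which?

Among the 7 variables, 3 fits only E (and all 7 values in {1, 2, 3, 4, 5, 6, 7} must be used), so E = 3.
The 6 still-open variables draw from only 6 values {1, 2, 4, 5, 6, 7}, so each is used; only C can be 6, hence C = 6.
B and D between them cover only {4, 7} — a naked pair. Remove those values from A, F, G.
So 5 goes to F.

F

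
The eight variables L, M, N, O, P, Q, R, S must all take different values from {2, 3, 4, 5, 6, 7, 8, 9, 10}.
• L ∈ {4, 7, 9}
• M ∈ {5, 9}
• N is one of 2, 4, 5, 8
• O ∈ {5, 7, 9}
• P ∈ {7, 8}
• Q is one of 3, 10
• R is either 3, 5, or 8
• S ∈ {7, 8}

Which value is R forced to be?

The 8 variables draw from only 8 values {2, 3, 4, 5, 7, 8, 9, 10}, so each is used; only N can be 2, hence N = 2.
The 7 still-open variables draw from only 7 values {3, 4, 5, 7, 8, 9, 10}, so each is used; only L can be 4, hence L = 4.
The 6 still-open variables together cover exactly {3, 5, 7, 8, 9, 10} — 6 values for 6 variables — and 10 appears only in Q's list, so Q = 10.
The 5 still-open variables together cover exactly {3, 5, 7, 8, 9} — 5 values for 5 variables — and 3 appears only in R's list, so R = 3.

3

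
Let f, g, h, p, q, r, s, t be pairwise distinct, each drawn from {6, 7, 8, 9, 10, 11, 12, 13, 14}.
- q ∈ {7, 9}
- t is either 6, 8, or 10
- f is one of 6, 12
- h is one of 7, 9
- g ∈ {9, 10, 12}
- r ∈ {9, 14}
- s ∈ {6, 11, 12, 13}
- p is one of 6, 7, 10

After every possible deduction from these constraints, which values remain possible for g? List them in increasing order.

h and q between them cover only {7, 9} — a naked pair. Remove those values from g, p, r.
r has just one choice, so r = 14.
f, g, p share exactly the 3 values {6, 10, 12}; by pigeonhole those values go to them, so strike 6, 10, 12 from s, t.
That leaves t = 8.
No further eliminations apply; g can still be any of 10, 12.

10, 12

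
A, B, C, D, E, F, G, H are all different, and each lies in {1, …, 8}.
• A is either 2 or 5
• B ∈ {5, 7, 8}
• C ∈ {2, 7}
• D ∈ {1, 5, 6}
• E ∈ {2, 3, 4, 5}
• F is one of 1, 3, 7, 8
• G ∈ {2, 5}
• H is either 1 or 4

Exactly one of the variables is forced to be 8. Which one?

Among the 8 variables, 6 fits only D (and all 8 values in {1, 2, 3, 4, 5, 6, 7, 8} must be used), so D = 6.
A and G between them cover only {2, 5} — a naked pair. Remove those values from B, C, E.
C has just one choice, so C = 7. Remove 7 from B, F.
So 8 goes to B.

B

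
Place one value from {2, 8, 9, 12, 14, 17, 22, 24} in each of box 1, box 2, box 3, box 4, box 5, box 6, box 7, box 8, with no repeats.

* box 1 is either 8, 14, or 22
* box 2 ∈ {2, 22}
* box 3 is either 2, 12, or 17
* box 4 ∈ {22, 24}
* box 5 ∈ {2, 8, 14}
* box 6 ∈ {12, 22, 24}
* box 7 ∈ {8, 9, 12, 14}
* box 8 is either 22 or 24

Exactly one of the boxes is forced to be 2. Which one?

Among the 8 variables, 9 fits only box 7 (and all 8 values in {2, 8, 9, 12, 14, 17, 22, 24} must be used), so box 7 = 9.
The 7 still-open variables together cover exactly {2, 8, 12, 14, 17, 22, 24} — 7 values for 7 variables — and 17 appears only in box 3's list, so box 3 = 17.
Among the 6 still-open variables, 12 fits only box 6 (and all 6 values in {2, 8, 12, 14, 22, 24} must be used), so box 6 = 12.
The 2 variables box 4 and box 8 are confined to {22, 24}, which locks those values in; drop them from box 1, box 2.
So 2 goes to box 2.

box 2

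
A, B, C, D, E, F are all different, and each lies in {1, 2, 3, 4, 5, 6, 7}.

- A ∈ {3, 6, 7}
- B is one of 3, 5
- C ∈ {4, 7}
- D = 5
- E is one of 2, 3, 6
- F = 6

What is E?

D must be 5 (only option left). Strike 5 from B.
F's domain is down to {6}, so F = 6. Remove 6 from A, E.
B must be 3 (only option left). Eliminate 3 elsewhere: A, E.
So E = 2.

2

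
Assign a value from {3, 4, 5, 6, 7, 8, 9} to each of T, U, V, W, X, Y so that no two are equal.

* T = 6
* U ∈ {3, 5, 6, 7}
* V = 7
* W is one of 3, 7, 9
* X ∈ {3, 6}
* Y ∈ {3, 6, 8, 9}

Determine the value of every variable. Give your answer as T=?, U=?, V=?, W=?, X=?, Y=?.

T must be 6 (only option left). Strike 6 from U, X, Y.
V's domain is down to {7}, so V = 7. So U, W can't be 7.
That leaves X = 3. Remove 3 from U, W, Y.
That leaves U = 5.
W has just one choice, so W = 9. Eliminate 9 elsewhere: Y.
Y has just one choice, so Y = 8.

T=6, U=5, V=7, W=9, X=3, Y=8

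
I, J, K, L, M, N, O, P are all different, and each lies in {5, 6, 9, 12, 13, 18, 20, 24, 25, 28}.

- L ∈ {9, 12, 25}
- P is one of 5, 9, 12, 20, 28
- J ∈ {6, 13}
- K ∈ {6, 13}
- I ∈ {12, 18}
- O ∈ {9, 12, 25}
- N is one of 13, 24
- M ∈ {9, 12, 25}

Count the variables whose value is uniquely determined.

J and K share exactly the 2 values {6, 13}; by pigeonhole those values go to them, so strike 6, 13 from N.
N's domain is down to {24}, so N = 24.
L, M, O share exactly the 3 values {9, 12, 25}; by pigeonhole those values go to them, so strike 9, 12, 25 from I, P.
I must be 18 (only option left).
Determined: I=18, N=24. The other variables each still have more than one consistent value. That makes 2.

2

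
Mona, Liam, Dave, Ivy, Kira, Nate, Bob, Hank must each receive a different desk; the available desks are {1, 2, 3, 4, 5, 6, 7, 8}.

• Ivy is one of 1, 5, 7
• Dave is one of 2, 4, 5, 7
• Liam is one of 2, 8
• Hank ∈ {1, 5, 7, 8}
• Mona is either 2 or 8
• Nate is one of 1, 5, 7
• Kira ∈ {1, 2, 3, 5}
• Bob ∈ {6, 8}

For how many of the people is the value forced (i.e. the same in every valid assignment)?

3

Among the 8 variables, 3 fits only Kira (and all 8 values in {1, 2, 3, 4, 5, 6, 7, 8} must be used), so Kira = 3.
The 7 still-open variables together cover exactly {1, 2, 4, 5, 6, 7, 8} — 7 values for 7 variables — and 4 appears only in Dave's list, so Dave = 4.
The 6 still-open variables draw from only 6 values {1, 2, 5, 6, 7, 8}, so each is used; only Bob can be 6, hence Bob = 6.
The 2 variables Mona and Liam are confined to {2, 8}, which locks those values in; drop them from Hank.
Determined: Dave=4, Kira=3, Bob=6. The other people each still have more than one consistent value. That makes 3.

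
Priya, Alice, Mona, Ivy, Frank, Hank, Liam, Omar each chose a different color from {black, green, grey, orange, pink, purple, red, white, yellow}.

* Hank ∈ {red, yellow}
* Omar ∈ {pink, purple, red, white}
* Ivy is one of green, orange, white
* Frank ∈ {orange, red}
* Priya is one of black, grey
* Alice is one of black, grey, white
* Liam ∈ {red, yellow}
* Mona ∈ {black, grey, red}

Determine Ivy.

green

The 2 variables Hank and Liam are confined to {red, yellow}, which locks those values in; drop them from Mona, Frank, Omar.
Frank's domain is down to {orange}, so Frank = orange. Strike orange from Ivy.
Priya and Mona between them cover only {black, grey} — a naked pair. Remove those values from Alice.
Alice has just one choice, so Alice = white. Strike white from Ivy, Omar.
So Ivy = green.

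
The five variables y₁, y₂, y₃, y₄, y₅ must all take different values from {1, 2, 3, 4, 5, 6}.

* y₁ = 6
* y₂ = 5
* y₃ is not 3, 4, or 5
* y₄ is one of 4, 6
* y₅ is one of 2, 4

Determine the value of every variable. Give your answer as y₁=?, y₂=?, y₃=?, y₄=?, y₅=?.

y₁=6, y₂=5, y₃=1, y₄=4, y₅=2

y₁ has just one choice, so y₁ = 6. So y₃, y₄ can't be 6.
y₂'s domain is down to {5}, so y₂ = 5.
y₄'s domain is down to {4}, so y₄ = 4. Eliminate 4 elsewhere: y₅.
y₅'s domain is down to {2}, so y₅ = 2. So y₃ can't be 2.
y₃ must be 1 (only option left).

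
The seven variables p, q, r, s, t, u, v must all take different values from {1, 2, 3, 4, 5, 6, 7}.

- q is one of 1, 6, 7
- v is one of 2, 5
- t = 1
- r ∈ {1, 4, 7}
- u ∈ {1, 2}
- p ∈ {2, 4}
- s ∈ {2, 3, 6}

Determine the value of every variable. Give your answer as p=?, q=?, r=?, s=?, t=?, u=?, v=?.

t's domain is down to {1}, so t = 1. Remove 1 from q, r, u.
That leaves u = 2. Remove 2 from p, s, v.
v must be 5 (only option left).
p has just one choice, so p = 4. Eliminate 4 elsewhere: r.
r's domain is down to {7}, so r = 7. Eliminate 7 elsewhere: q.
q must be 6 (only option left). Eliminate 6 elsewhere: s.
s has just one choice, so s = 3.

p=4, q=6, r=7, s=3, t=1, u=2, v=5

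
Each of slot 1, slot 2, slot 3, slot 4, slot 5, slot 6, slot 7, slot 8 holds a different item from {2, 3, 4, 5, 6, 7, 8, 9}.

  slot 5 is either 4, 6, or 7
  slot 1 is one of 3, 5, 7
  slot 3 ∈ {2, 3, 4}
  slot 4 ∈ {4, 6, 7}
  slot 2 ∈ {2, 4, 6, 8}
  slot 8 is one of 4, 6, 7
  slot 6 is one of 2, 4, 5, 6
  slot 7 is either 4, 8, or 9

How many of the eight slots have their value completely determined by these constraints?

2

The 8 variables together cover exactly {2, 3, 4, 5, 6, 7, 8, 9} — 8 values for 8 variables — and 9 appears only in slot 7's list, so slot 7 = 9.
Among the 7 still-open variables, 8 fits only slot 2 (and all 7 values in {2, 3, 4, 5, 6, 7, 8} must be used), so slot 2 = 8.
slot 4, slot 5, slot 8 between them cover only {4, 6, 7} — a naked triple. Remove those values from slot 1, slot 3, slot 6.
Determined: slot 2=8, slot 7=9. The other slots each still have more than one consistent value. That makes 2.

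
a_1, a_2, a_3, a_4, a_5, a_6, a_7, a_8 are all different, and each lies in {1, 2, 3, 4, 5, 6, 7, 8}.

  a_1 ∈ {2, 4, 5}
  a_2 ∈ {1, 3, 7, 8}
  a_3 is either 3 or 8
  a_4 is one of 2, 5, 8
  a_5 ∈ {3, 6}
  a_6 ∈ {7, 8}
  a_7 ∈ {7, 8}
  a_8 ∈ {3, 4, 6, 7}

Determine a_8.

4

The 8 variables draw from only 8 values {1, 2, 3, 4, 5, 6, 7, 8}, so each is used; only a_2 can be 1, hence a_2 = 1.
a_6 and a_7 share exactly the 2 values {7, 8}; by pigeonhole those values go to them, so strike 7, 8 from a_3, a_4, a_8.
a_3's domain is down to {3}, so a_3 = 3. Remove 3 from a_5, a_8.
a_5 has just one choice, so a_5 = 6. Strike 6 from a_8.
So a_8 = 4.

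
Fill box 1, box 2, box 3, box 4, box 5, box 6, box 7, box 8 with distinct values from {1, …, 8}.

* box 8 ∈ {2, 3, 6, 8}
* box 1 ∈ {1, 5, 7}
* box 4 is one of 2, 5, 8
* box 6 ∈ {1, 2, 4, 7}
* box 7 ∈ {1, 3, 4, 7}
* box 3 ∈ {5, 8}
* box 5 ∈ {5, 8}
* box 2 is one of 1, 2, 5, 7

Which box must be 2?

The 8 variables draw from only 8 values {1, 2, 3, 4, 5, 6, 7, 8}, so each is used; only box 8 can be 6, hence box 8 = 6.
The 7 still-open variables draw from only 7 values {1, 2, 3, 4, 5, 7, 8}, so each is used; only box 7 can be 3, hence box 7 = 3.
Among the 6 still-open variables, 4 fits only box 6 (and all 6 values in {1, 2, 4, 5, 7, 8} must be used), so box 6 = 4.
The 2 variables box 3 and box 5 are confined to {5, 8}, which locks those values in; drop them from box 1, box 2, box 4.
So 2 goes to box 4.

box 4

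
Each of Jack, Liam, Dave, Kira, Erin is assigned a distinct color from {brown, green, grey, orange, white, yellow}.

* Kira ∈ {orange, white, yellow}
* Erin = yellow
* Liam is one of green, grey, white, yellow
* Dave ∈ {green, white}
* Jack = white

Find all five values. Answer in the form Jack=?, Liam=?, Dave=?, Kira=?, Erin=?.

Jack's domain is down to {white}, so Jack = white. Eliminate white elsewhere: Liam, Dave, Kira.
Dave has just one choice, so Dave = green. Remove green from Liam.
Erin must be yellow (only option left). Eliminate yellow elsewhere: Liam, Kira.
Liam has just one choice, so Liam = grey.
That leaves Kira = orange.

Jack=white, Liam=grey, Dave=green, Kira=orange, Erin=yellow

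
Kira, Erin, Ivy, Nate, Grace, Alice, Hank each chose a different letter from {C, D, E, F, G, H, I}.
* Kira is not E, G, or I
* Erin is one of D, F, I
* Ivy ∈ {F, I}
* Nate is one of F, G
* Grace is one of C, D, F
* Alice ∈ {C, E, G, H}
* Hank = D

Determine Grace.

C

Hank has just one choice, so Hank = D. Eliminate D elsewhere: Kira, Erin, Grace.
The 6 still-open variables draw from only 6 values {C, E, F, G, H, I}, so each is used; only Alice can be E, hence Alice = E.
The 5 still-open variables draw from only 5 values {C, F, G, H, I}, so each is used; only Nate can be G, hence Nate = G.
The 4 still-open variables draw from only 4 values {C, F, H, I}, so each is used; only Kira can be H, hence Kira = H.
The 3 still-open variables draw from only 3 values {C, F, I}, so each is used; only Grace can be C, hence Grace = C.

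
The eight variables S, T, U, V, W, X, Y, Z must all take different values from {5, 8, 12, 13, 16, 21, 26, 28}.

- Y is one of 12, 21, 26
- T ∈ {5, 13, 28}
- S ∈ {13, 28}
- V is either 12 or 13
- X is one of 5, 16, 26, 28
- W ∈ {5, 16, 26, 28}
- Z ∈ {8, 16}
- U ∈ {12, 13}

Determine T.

5

Among the 8 variables, 8 fits only Z (and all 8 values in {5, 8, 12, 13, 16, 21, 26, 28} must be used), so Z = 8.
The 7 still-open variables together cover exactly {5, 12, 13, 16, 21, 26, 28} — 7 values for 7 variables — and 21 appears only in Y's list, so Y = 21.
The 2 variables U and V are confined to {12, 13}, which locks those values in; drop them from S, T.
S's domain is down to {28}, so S = 28. Strike 28 from T, W, X.
So T = 5.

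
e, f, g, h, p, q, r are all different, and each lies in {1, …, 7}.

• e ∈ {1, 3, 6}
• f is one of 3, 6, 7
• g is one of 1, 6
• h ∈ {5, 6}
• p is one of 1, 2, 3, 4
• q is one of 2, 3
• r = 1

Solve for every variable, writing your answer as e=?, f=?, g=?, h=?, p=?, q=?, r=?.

e=3, f=7, g=6, h=5, p=4, q=2, r=1

r's domain is down to {1}, so r = 1. Eliminate 1 elsewhere: e, g, p.
g must be 6 (only option left). So e, f, h can't be 6.
h's domain is down to {5}, so h = 5.
e's domain is down to {3}, so e = 3. Eliminate 3 elsewhere: f, p, q.
f's domain is down to {7}, so f = 7.
q must be 2 (only option left). Remove 2 from p.
p has just one choice, so p = 4.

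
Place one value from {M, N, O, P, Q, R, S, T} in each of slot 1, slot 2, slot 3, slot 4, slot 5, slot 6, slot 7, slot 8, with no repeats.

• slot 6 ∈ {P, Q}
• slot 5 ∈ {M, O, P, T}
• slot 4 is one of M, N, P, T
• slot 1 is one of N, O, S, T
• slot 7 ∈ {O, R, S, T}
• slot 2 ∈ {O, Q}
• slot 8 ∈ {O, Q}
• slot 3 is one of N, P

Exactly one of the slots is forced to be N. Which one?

slot 3

Among the 8 variables, R fits only slot 7 (and all 8 values in {M, N, O, P, Q, R, S, T} must be used), so slot 7 = R.
The 7 still-open variables together cover exactly {M, N, O, P, Q, S, T} — 7 values for 7 variables — and S appears only in slot 1's list, so slot 1 = S.
slot 2 and slot 8 share exactly the 2 values {O, Q}; by pigeonhole those values go to them, so strike O, Q from slot 5, slot 6.
That leaves slot 6 = P. Strike P from slot 3, slot 4, slot 5.
So N goes to slot 3.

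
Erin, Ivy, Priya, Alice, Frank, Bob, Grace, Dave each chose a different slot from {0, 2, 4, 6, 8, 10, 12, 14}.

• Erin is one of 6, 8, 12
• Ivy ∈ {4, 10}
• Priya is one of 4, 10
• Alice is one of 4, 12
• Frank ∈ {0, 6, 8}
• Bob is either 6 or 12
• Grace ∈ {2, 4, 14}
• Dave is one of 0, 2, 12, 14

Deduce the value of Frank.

0

Ivy and Priya between them cover only {4, 10} — a naked pair. Remove those values from Alice, Grace.
That leaves Alice = 12. Remove 12 from Erin, Bob, Dave.
Bob must be 6 (only option left). Strike 6 from Erin, Frank.
Erin's domain is down to {8}, so Erin = 8. Strike 8 from Frank.
So Frank = 0.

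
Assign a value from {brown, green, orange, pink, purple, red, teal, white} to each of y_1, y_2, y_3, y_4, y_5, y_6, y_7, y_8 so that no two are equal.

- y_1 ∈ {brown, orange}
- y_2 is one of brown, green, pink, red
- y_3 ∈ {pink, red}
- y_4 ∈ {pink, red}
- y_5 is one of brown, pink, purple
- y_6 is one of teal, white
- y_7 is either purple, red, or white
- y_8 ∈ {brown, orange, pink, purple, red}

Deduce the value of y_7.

white

The 8 variables draw from only 8 values {brown, green, orange, pink, purple, red, teal, white}, so each is used; only y_2 can be green, hence y_2 = green.
Among the 7 still-open variables, teal fits only y_6 (and all 7 values in {brown, orange, pink, purple, red, teal, white} must be used), so y_6 = teal.
The 6 still-open variables together cover exactly {brown, orange, pink, purple, red, white} — 6 values for 6 variables — and white appears only in y_7's list, so y_7 = white.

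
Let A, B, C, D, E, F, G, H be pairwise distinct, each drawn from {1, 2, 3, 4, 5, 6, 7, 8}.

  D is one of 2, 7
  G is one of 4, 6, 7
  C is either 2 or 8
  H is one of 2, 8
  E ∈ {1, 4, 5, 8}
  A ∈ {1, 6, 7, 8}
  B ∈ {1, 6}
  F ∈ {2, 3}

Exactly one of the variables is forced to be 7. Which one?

The 8 variables draw from only 8 values {1, 2, 3, 4, 5, 6, 7, 8}, so each is used; only F can be 3, hence F = 3.
The 7 still-open variables together cover exactly {1, 2, 4, 5, 6, 7, 8} — 7 values for 7 variables — and 5 appears only in E's list, so E = 5.
The 6 still-open variables together cover exactly {1, 2, 4, 6, 7, 8} — 6 values for 6 variables — and 4 appears only in G's list, so G = 4.
The 2 variables C and H are confined to {2, 8}, which locks those values in; drop them from A, D.
So 7 goes to D.

D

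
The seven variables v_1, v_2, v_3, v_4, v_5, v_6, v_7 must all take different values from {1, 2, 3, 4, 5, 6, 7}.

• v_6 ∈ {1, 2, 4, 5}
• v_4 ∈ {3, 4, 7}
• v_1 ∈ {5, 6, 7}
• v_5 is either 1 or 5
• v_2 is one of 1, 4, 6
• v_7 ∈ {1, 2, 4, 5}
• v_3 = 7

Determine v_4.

3

v_3's domain is down to {7}, so v_3 = 7. Strike 7 from v_1, v_4.
The 6 still-open variables draw from only 6 values {1, 2, 3, 4, 5, 6}, so each is used; only v_4 can be 3, hence v_4 = 3.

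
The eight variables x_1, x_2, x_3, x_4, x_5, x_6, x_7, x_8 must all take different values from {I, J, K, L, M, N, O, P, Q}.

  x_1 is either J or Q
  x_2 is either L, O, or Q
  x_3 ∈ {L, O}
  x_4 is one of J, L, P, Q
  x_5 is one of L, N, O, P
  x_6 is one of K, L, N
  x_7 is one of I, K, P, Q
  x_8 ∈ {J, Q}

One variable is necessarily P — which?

Among the 8 variables, I fits only x_7 (and all 8 values in {I, J, K, L, N, O, P, Q} must be used), so x_7 = I.
The 7 still-open variables draw from only 7 values {J, K, L, N, O, P, Q}, so each is used; only x_6 can be K, hence x_6 = K.
Among the 6 still-open variables, N fits only x_5 (and all 6 values in {J, L, N, O, P, Q} must be used), so x_5 = N.
Among the 5 still-open variables, P fits only x_4 (and all 5 values in {J, L, O, P, Q} must be used), so x_4 = P.

x_4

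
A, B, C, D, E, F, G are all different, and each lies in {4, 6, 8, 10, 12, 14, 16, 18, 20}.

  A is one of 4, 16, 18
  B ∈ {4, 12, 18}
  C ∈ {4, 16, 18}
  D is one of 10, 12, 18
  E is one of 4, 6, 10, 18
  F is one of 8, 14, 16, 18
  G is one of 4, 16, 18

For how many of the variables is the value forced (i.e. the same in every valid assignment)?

3

A, C, G share exactly the 3 values {4, 16, 18}; by pigeonhole those values go to them, so strike 4, 16, 18 from B, D, E, F.
B must be 12 (only option left). So D can't be 12.
D has just one choice, so D = 10. Remove 10 from E.
E has just one choice, so E = 6.
Determined: B=12, D=10, E=6. The other variables each still have more than one consistent value. That makes 3.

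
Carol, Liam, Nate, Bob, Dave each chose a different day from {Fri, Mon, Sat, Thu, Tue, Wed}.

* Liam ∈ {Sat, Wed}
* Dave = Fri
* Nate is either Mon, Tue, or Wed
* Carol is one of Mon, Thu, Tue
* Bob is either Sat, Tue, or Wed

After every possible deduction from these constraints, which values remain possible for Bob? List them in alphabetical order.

Sat, Tue, Wed

Dave has just one choice, so Dave = Fri.
No further eliminations apply; Bob can still be any of Sat, Tue, Wed.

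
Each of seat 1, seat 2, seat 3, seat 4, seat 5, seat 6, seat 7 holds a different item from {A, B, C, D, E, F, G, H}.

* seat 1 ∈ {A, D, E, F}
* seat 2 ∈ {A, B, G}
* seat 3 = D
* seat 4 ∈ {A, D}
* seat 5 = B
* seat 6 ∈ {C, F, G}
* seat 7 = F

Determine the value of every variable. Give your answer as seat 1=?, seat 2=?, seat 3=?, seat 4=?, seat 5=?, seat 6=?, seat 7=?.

seat 3 has just one choice, so seat 3 = D. So seat 1, seat 4 can't be D.
That leaves seat 4 = A. Remove A from seat 1, seat 2.
That leaves seat 5 = B. Remove B from seat 2.
seat 7 has just one choice, so seat 7 = F. Remove F from seat 1, seat 6.
seat 1's domain is down to {E}, so seat 1 = E.
seat 2 must be G (only option left). So seat 6 can't be G.
That leaves seat 6 = C.

seat 1=E, seat 2=G, seat 3=D, seat 4=A, seat 5=B, seat 6=C, seat 7=F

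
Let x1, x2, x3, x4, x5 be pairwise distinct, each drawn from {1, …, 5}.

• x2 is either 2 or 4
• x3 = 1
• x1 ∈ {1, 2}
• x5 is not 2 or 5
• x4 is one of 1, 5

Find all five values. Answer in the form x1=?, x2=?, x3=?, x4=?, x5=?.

x3 has just one choice, so x3 = 1. Strike 1 from x1, x4, x5.
x4 has just one choice, so x4 = 5.
x1 must be 2 (only option left). Remove 2 from x2.
That leaves x2 = 4. Strike 4 from x5.
x5 must be 3 (only option left).

x1=2, x2=4, x3=1, x4=5, x5=3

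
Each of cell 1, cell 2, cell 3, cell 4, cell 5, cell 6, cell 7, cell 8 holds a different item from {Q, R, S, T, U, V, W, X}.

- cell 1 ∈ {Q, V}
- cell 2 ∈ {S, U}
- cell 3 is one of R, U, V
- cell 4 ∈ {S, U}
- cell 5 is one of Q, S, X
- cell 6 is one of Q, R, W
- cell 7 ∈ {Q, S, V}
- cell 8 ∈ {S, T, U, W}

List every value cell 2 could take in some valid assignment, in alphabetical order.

S, U

The 8 variables draw from only 8 values {Q, R, S, T, U, V, W, X}, so each is used; only cell 8 can be T, hence cell 8 = T.
Among the 7 still-open variables, W fits only cell 6 (and all 7 values in {Q, R, S, U, V, W, X} must be used), so cell 6 = W.
Among the 6 still-open variables, R fits only cell 3 (and all 6 values in {Q, R, S, U, V, X} must be used), so cell 3 = R.
The 5 still-open variables together cover exactly {Q, S, U, V, X} — 5 values for 5 variables — and X appears only in cell 5's list, so cell 5 = X.
The 2 variables cell 2 and cell 4 are confined to {S, U}, which locks those values in; drop them from cell 7.
No further eliminations apply; cell 2 can still be any of S, U.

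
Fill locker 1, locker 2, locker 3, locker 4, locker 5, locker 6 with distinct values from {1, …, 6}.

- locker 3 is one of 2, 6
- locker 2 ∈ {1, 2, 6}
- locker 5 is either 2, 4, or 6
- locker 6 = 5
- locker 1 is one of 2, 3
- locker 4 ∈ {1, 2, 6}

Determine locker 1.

3

locker 6 must be 5 (only option left).
Among the 5 still-open variables, 3 fits only locker 1 (and all 5 values in {1, 2, 3, 4, 6} must be used), so locker 1 = 3.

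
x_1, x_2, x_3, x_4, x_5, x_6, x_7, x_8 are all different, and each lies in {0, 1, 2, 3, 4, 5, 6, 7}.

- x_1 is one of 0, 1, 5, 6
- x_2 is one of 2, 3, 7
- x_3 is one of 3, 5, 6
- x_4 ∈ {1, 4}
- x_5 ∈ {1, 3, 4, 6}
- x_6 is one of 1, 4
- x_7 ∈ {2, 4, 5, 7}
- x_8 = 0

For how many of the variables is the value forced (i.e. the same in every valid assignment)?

1

x_8 must be 0 (only option left). Remove 0 from x_1.
x_4 and x_6 between them cover only {1, 4} — a naked pair. Remove those values from x_1, x_5, x_7.
x_1, x_3, x_5 share exactly the 3 values {3, 5, 6}; by pigeonhole those values go to them, so strike 3, 5, 6 from x_2, x_7.
Determined: x_8=0. The other variables each still have more than one consistent value. That makes 1.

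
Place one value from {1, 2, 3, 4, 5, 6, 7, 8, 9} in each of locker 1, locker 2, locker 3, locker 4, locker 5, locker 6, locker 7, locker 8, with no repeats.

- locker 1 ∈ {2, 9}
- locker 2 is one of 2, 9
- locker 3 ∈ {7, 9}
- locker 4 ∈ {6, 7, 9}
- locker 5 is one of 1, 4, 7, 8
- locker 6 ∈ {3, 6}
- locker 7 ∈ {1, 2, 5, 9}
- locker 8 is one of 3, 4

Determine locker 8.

4

locker 1 and locker 2 between them cover only {2, 9} — a naked pair. Remove those values from locker 3, locker 4, locker 7.
locker 3 must be 7 (only option left). Eliminate 7 elsewhere: locker 4, locker 5.
locker 4 has just one choice, so locker 4 = 6. Strike 6 from locker 6.
That leaves locker 6 = 3. Eliminate 3 elsewhere: locker 8.
So locker 8 = 4.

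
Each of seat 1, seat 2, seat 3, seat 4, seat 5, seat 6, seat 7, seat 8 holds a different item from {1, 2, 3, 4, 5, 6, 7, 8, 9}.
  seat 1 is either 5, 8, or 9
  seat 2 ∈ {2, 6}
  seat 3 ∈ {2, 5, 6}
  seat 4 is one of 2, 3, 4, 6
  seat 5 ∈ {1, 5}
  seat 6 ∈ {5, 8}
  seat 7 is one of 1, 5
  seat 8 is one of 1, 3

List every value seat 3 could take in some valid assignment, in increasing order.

2, 6

The 8 variables draw from only 8 values {1, 2, 3, 4, 5, 6, 8, 9}, so each is used; only seat 4 can be 4, hence seat 4 = 4.
The 7 still-open variables draw from only 7 values {1, 2, 3, 5, 6, 8, 9}, so each is used; only seat 8 can be 3, hence seat 8 = 3.
Among the 6 still-open variables, 9 fits only seat 1 (and all 6 values in {1, 2, 5, 6, 8, 9} must be used), so seat 1 = 9.
The 5 still-open variables draw from only 5 values {1, 2, 5, 6, 8}, so each is used; only seat 6 can be 8, hence seat 6 = 8.
seat 5 and seat 7 between them cover only {1, 5} — a naked pair. Remove those values from seat 3.
No further eliminations apply; seat 3 can still be any of 2, 6.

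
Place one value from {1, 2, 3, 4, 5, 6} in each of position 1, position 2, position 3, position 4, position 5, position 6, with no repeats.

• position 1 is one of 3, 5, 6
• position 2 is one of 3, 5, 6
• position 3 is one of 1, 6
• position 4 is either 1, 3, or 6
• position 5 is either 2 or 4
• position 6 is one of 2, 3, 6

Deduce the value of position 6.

2

The 6 variables together cover exactly {1, 2, 3, 4, 5, 6} — 6 values for 6 variables — and 4 appears only in position 5's list, so position 5 = 4.
Among the 5 still-open variables, 2 fits only position 6 (and all 5 values in {1, 2, 3, 5, 6} must be used), so position 6 = 2.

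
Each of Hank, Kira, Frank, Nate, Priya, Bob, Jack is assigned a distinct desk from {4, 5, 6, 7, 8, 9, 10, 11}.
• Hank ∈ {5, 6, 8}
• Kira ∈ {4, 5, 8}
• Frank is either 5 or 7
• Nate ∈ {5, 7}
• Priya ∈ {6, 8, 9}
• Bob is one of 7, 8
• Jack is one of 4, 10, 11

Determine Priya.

Frank and Nate share exactly the 2 values {5, 7}; by pigeonhole those values go to them, so strike 5, 7 from Hank, Kira, Bob.
Bob's domain is down to {8}, so Bob = 8. Eliminate 8 elsewhere: Hank, Kira, Priya.
Hank's domain is down to {6}, so Hank = 6. Strike 6 from Priya.
So Priya = 9.

9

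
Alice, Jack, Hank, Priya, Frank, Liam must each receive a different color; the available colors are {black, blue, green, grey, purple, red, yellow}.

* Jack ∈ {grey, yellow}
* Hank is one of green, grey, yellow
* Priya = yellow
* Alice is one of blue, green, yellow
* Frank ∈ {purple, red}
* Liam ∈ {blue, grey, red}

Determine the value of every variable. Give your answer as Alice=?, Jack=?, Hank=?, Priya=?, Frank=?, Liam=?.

Alice=blue, Jack=grey, Hank=green, Priya=yellow, Frank=purple, Liam=red

Priya's domain is down to {yellow}, so Priya = yellow. Strike yellow from Alice, Jack, Hank.
That leaves Jack = grey. Strike grey from Hank, Liam.
That leaves Hank = green. Strike green from Alice.
Alice's domain is down to {blue}, so Alice = blue. Eliminate blue elsewhere: Liam.
Liam's domain is down to {red}, so Liam = red. Remove red from Frank.
Frank's domain is down to {purple}, so Frank = purple.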